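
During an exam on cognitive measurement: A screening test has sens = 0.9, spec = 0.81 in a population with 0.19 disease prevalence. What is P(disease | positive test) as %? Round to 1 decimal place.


PPV = (sens * prev) / (sens * prev + (1-spec) * (1-prev))
Numerator = 0.9 * 0.19 = 0.171
P(positive and no disease) = (1 - spec) * (1 - prev) = (1 - 0.81) * (1 - 0.19) = 0.1539
Denominator = 0.171 + 0.1539 = 0.3249
PPV = 0.171 / 0.3249 = 0.526316
As percentage = 52.6


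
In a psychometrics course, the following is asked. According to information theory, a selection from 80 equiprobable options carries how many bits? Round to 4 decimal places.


H = log2(n)
H = log2(80)
= 6.3219


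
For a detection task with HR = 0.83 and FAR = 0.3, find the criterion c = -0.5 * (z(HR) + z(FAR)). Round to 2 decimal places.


c = -0.5 * (z(HR) + z(FAR))
z(0.83) = 0.9542
z(0.3) = -0.5244
c = -0.5 * (0.9542 + -0.5244)
= -0.5 * 0.4298
= -0.21


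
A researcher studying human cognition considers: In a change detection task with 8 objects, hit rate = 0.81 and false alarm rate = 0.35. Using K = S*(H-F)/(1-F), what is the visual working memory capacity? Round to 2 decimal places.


K = S * (H - F) / (1 - F)
H - F = 0.46
1 - F = 0.65
K = 8 * 0.46 / 0.65
= 5.66


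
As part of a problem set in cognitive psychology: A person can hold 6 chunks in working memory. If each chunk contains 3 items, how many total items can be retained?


Total items = chunks * items_per_chunk
= 6 * 3
= 18


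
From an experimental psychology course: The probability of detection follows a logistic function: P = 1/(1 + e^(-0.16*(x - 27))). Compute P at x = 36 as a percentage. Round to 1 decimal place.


P(x) = 1/(1 + e^(-0.16*(36 - 27)))
Exponent = -0.16 * 9 = -1.44
e^(-1.44) = 0.236928
P = 1/(1 + 0.236928) = 0.808454
Percentage = 80.8


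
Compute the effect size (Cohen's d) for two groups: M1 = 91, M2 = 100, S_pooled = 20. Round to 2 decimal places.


Cohen's d = (M1 - M2) / S_pooled
= (91 - 100) / 20
= -9 / 20
= -0.45


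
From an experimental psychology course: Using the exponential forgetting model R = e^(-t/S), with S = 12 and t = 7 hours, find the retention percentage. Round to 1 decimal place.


R = e^(-t/S)
-t/S = -7/12 = -0.583333
R = e^(-0.583333) = 0.558035
Percentage = 0.558035 * 100
= 55.8


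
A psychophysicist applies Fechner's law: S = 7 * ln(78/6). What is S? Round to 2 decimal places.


S = 7 * ln(78/6)
I/I0 = 13.0
ln(13.0) = 2.5649
S = 7 * 2.5649
= 17.95


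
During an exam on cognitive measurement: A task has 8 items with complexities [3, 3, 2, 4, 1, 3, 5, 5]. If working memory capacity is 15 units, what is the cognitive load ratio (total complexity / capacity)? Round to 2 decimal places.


Total complexity = 3 + 3 + 2 + 4 + 1 + 3 + 5 + 5 = 26
Load = total / capacity = 26 / 15
= 1.73


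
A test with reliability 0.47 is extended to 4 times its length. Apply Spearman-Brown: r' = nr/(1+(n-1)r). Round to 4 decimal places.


r_new = n*r / (1 + (n-1)*r)
Numerator = 4 * 0.47 = 1.88
Denominator = 1 + 3 * 0.47 = 2.41
r_new = 1.88 / 2.41
= 0.7801


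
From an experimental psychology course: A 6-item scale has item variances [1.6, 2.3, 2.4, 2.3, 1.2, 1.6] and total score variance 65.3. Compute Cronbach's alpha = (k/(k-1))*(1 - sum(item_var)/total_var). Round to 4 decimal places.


alpha = (k/(k-1)) * (1 - sum(s_i^2)/s_total^2)
sum(item variances) = 11.4
k/(k-1) = 6/5 = 1.2
1 - 11.4/65.3 = 1 - 0.174579 = 0.825421
alpha = 1.2 * 0.825421
= 0.9905


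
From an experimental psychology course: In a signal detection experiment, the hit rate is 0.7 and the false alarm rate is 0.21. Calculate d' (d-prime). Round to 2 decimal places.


d' = z(HR) - z(FAR)
z(0.7) = 0.5244
z(0.21) = -0.8064
d' = 0.5244 - -0.8064
= 1.33


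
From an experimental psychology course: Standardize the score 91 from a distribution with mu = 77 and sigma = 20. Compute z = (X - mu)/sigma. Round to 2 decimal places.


z = (X - mu) / sigma
= (91 - 77) / 20
= 14 / 20
= 0.70


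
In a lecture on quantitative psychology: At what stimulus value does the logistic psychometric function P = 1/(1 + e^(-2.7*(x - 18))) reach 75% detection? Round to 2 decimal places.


At P = 0.75: 0.75 = 1/(1 + e^(-k*(x-x0)))
Solving: e^(-k*(x-x0)) = 1/3
x = x0 + ln(3)/k
ln(3) = 1.0986
x = 18 + 1.0986/2.7
= 18 + 0.4069
= 18.41


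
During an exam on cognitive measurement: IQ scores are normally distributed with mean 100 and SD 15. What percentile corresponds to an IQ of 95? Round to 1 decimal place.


z = (IQ - mean) / SD
z = (95 - 100) / 15 = -0.3333
Percentile = Phi(-0.3333) * 100
Phi(-0.3333) = 0.369454
= 36.9


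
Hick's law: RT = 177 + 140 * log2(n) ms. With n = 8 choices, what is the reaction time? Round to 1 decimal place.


RT = 177 + 140 * log2(8)
log2(8) = 3.0
RT = 177 + 140 * 3.0
= 177 + 420.0
= 597.0 ms


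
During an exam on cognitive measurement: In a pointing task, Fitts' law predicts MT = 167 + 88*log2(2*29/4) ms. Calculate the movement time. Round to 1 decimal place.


MT = 167 + 88 * log2(2*29/4)
2D/W = 14.5
log2(14.5) = 3.858
MT = 167 + 88 * 3.858
= 506.5 ms


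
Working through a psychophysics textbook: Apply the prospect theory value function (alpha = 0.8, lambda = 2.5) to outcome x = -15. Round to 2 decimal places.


Since x = -15 < 0, use v(x) = -lambda*(-x)^alpha
(-x) = 15
15^0.8 = 8.7272
v(-15) = -2.5 * 8.7272
= -21.82


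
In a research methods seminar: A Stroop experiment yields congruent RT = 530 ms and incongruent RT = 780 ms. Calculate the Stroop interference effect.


Stroop effect = RT(incongruent) - RT(congruent)
= 780 - 530
= 250 ms


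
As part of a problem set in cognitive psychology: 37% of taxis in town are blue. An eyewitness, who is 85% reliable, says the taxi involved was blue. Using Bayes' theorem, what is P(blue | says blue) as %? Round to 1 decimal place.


P(blue | says blue) = P(says blue | blue)*P(blue) / [P(says blue | blue)*P(blue) + P(says blue | not blue)*P(not blue)]
Numerator = 0.85 * 0.37 = 0.3145
False identification = 0.15 * 0.63 = 0.0945
P = 0.3145 / (0.3145 + 0.0945)
= 0.3145 / 0.409
As percentage = 76.9


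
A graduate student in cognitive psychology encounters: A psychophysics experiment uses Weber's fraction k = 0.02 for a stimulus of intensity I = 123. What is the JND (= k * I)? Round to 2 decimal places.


JND = k * I
JND = 0.02 * 123
= 2.46


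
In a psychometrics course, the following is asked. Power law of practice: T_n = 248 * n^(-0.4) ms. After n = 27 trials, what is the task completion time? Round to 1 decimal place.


T_n = 248 * 27^(-0.4)
27^(-0.4) = 0.267581
T_n = 248 * 0.267581
= 66.4 ms


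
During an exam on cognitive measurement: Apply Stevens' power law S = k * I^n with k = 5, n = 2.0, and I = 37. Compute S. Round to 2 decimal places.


S = 5 * 37^2.0
37^2.0 = 1369.0
S = 5 * 1369.0
= 6845.00


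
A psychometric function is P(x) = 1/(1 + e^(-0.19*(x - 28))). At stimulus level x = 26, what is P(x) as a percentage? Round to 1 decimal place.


P(x) = 1/(1 + e^(-0.19*(26 - 28)))
Exponent = -0.19 * -2 = 0.38
e^(0.38) = 1.462285
P = 1/(1 + 1.462285) = 0.406127
Percentage = 40.6


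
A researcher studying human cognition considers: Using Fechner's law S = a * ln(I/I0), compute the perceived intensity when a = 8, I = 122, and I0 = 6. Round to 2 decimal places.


S = 8 * ln(122/6)
I/I0 = 20.333333
ln(20.333333) = 3.0123
S = 8 * 3.0123
= 24.10


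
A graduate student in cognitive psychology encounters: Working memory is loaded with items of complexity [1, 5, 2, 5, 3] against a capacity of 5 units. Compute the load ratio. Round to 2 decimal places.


Total complexity = 1 + 5 + 2 + 5 + 3 = 16
Load = total / capacity = 16 / 5
= 3.20


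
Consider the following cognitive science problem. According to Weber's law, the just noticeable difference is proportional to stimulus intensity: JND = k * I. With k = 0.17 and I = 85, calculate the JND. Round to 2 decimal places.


JND = k * I
JND = 0.17 * 85
= 14.45


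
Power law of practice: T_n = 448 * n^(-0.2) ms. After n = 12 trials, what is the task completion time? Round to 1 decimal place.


T_n = 448 * 12^(-0.2)
12^(-0.2) = 0.608364
T_n = 448 * 0.608364
= 272.5 ms


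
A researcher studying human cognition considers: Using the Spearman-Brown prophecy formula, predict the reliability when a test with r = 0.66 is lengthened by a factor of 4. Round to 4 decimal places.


r_new = n*r / (1 + (n-1)*r)
Numerator = 4 * 0.66 = 2.64
Denominator = 1 + 3 * 0.66 = 2.98
r_new = 2.64 / 2.98
= 0.8859


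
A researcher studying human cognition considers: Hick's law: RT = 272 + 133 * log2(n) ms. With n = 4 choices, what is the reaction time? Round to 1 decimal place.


RT = 272 + 133 * log2(4)
log2(4) = 2.0
RT = 272 + 133 * 2.0
= 272 + 266.0
= 538.0 ms


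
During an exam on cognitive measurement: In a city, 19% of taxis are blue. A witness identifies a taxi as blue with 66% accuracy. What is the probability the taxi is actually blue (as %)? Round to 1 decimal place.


P(blue | says blue) = P(says blue | blue)*P(blue) / [P(says blue | blue)*P(blue) + P(says blue | not blue)*P(not blue)]
Numerator = 0.66 * 0.19 = 0.1254
False identification = 0.34 * 0.81 = 0.2754
P = 0.1254 / (0.1254 + 0.2754)
= 0.1254 / 0.4008
As percentage = 31.3


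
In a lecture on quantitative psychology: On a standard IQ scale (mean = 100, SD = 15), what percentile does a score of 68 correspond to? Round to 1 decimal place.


z = (IQ - mean) / SD
z = (68 - 100) / 15 = -2.1333
Percentile = Phi(-2.1333) * 100
Phi(-2.1333) = 0.01645
= 1.6


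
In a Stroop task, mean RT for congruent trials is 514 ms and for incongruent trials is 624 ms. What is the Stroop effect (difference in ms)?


Stroop effect = RT(incongruent) - RT(congruent)
= 624 - 514
= 110 ms


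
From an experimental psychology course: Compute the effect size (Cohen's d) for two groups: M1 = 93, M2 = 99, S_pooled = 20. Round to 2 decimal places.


Cohen's d = (M1 - M2) / S_pooled
= (93 - 99) / 20
= -6 / 20
= -0.30


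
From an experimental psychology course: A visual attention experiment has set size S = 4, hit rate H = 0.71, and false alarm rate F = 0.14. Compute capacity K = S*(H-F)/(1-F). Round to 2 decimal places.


K = S * (H - F) / (1 - F)
H - F = 0.57
1 - F = 0.86
K = 4 * 0.57 / 0.86
= 2.65


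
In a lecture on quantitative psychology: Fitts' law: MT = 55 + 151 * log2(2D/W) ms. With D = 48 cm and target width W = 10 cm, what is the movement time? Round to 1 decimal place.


MT = 55 + 151 * log2(2*48/10)
2D/W = 9.6
log2(9.6) = 3.263
MT = 55 + 151 * 3.263
= 547.7 ms


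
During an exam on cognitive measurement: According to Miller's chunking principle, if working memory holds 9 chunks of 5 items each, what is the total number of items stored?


Total items = chunks * items_per_chunk
= 9 * 5
= 45


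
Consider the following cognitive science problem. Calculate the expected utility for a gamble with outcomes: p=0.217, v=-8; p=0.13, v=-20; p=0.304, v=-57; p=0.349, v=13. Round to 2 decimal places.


EU = sum(p_i * v_i)
0.217 * -8 = -1.736
0.13 * -20 = -2.6
0.304 * -57 = -17.328
0.349 * 13 = 4.537
EU = -1.736 + -2.6 + -17.328 + 4.537
= -17.13


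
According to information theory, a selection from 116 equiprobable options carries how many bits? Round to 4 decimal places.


H = log2(n)
H = log2(116)
= 6.8580


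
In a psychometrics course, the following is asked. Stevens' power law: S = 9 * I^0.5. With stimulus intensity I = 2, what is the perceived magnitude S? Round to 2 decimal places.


S = 9 * 2^0.5
2^0.5 = 1.4142
S = 9 * 1.4142
= 12.73


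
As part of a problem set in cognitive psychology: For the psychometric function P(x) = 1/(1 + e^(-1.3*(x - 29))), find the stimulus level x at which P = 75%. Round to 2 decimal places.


At P = 0.75: 0.75 = 1/(1 + e^(-k*(x-x0)))
Solving: e^(-k*(x-x0)) = 1/3
x = x0 + ln(3)/k
ln(3) = 1.0986
x = 29 + 1.0986/1.3
= 29 + 0.8451
= 29.85


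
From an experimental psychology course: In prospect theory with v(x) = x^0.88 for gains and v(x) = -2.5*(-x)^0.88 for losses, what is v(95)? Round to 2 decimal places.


Since x = 95 >= 0, use v(x) = x^0.88
95^0.88 = 55.0043
v(95) = 55.00


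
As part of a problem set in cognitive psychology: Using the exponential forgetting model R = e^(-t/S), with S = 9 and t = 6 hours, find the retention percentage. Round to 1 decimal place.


R = e^(-t/S)
-t/S = -6/9 = -0.666667
R = e^(-0.666667) = 0.513417
Percentage = 0.513417 * 100
= 51.3


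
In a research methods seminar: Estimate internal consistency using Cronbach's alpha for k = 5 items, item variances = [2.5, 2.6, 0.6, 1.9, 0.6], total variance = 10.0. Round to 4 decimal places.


alpha = (k/(k-1)) * (1 - sum(s_i^2)/s_total^2)
sum(item variances) = 8.2
k/(k-1) = 5/4 = 1.25
1 - 8.2/10.0 = 1 - 0.82 = 0.18
alpha = 1.25 * 0.18
= 0.2250


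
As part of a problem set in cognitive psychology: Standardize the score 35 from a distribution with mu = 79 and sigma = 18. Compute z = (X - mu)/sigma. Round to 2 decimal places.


z = (X - mu) / sigma
= (35 - 79) / 18
= -44 / 18
= -2.44


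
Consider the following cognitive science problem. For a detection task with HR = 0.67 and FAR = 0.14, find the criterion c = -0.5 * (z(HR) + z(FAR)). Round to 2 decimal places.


c = -0.5 * (z(HR) + z(FAR))
z(0.67) = 0.4399
z(0.14) = -1.0803
c = -0.5 * (0.4399 + -1.0803)
= -0.5 * -0.6404
= 0.32


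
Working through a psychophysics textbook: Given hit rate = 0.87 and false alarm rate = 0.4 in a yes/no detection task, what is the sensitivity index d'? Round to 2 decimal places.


d' = z(HR) - z(FAR)
z(0.87) = 1.1264
z(0.4) = -0.2533
d' = 1.1264 - -0.2533
= 1.38


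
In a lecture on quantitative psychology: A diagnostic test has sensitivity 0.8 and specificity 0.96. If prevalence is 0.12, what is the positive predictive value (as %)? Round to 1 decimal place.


PPV = (sens * prev) / (sens * prev + (1-spec) * (1-prev))
Numerator = 0.8 * 0.12 = 0.096
P(positive and no disease) = (1 - spec) * (1 - prev) = (1 - 0.96) * (1 - 0.12) = 0.0352
Denominator = 0.096 + 0.0352 = 0.1312
PPV = 0.096 / 0.1312 = 0.731707
As percentage = 73.2


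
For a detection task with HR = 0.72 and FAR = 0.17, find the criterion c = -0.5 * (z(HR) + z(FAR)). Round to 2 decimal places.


c = -0.5 * (z(HR) + z(FAR))
z(0.72) = 0.5828
z(0.17) = -0.9542
c = -0.5 * (0.5828 + -0.9542)
= -0.5 * -0.3714
= 0.19


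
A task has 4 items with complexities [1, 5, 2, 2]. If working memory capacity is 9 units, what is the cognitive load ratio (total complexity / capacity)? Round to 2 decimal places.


Total complexity = 1 + 5 + 2 + 2 = 10
Load = total / capacity = 10 / 9
= 1.11


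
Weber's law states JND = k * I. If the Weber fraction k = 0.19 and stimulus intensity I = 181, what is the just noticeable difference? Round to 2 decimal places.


JND = k * I
JND = 0.19 * 181
= 34.39


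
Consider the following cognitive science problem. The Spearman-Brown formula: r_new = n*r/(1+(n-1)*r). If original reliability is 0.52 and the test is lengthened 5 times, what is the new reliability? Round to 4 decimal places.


r_new = n*r / (1 + (n-1)*r)
Numerator = 5 * 0.52 = 2.6
Denominator = 1 + 4 * 0.52 = 3.08
r_new = 2.6 / 3.08
= 0.8442


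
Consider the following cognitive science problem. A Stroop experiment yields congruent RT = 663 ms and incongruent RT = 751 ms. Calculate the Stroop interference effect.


Stroop effect = RT(incongruent) - RT(congruent)
= 751 - 663
= 88 ms


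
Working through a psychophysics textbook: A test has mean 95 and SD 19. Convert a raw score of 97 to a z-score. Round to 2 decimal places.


z = (X - mu) / sigma
= (97 - 95) / 19
= 2 / 19
= 0.11


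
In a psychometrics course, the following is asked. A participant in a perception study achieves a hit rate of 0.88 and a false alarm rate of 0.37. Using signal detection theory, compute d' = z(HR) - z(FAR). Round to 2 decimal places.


d' = z(HR) - z(FAR)
z(0.88) = 1.175
z(0.37) = -0.3319
d' = 1.175 - -0.3319
= 1.51


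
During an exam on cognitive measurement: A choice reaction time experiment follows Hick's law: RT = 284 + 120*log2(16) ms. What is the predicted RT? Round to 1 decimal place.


RT = 284 + 120 * log2(16)
log2(16) = 4.0
RT = 284 + 120 * 4.0
= 284 + 480.0
= 764.0 ms


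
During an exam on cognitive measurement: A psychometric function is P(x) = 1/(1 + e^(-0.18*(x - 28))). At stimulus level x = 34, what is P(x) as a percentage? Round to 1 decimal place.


P(x) = 1/(1 + e^(-0.18*(34 - 28)))
Exponent = -0.18 * 6 = -1.08
e^(-1.08) = 0.339596
P = 1/(1 + 0.339596) = 0.746494
Percentage = 74.6


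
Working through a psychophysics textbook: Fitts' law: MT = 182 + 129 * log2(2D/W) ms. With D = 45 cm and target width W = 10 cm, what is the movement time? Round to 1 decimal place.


MT = 182 + 129 * log2(2*45/10)
2D/W = 9.0
log2(9.0) = 3.1699
MT = 182 + 129 * 3.1699
= 590.9 ms


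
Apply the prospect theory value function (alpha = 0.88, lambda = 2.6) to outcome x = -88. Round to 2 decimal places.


Since x = -88 < 0, use v(x) = -lambda*(-x)^alpha
(-x) = 88
88^0.88 = 51.4215
v(-88) = -2.6 * 51.4215
= -133.70


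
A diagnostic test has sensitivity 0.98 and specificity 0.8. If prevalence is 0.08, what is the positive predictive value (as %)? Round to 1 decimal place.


PPV = (sens * prev) / (sens * prev + (1-spec) * (1-prev))
Numerator = 0.98 * 0.08 = 0.0784
P(positive and no disease) = (1 - spec) * (1 - prev) = (1 - 0.8) * (1 - 0.08) = 0.184
Denominator = 0.0784 + 0.184 = 0.2624
PPV = 0.0784 / 0.2624 = 0.29878
As percentage = 29.9


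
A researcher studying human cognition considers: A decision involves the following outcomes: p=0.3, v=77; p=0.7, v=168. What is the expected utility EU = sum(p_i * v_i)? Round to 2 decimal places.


EU = sum(p_i * v_i)
0.3 * 77 = 23.1
0.7 * 168 = 117.6
EU = 23.1 + 117.6
= 140.70


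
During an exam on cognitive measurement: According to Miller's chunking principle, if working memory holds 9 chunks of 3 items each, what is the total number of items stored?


Total items = chunks * items_per_chunk
= 9 * 3
= 27


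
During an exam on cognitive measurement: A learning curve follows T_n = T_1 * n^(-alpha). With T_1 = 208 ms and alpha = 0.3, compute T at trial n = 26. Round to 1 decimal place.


T_n = 208 * 26^(-0.3)
26^(-0.3) = 0.376277
T_n = 208 * 0.376277
= 78.3 ms


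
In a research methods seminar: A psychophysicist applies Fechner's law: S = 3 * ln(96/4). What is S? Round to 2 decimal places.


S = 3 * ln(96/4)
I/I0 = 24.0
ln(24.0) = 3.1781
S = 3 * 3.1781
= 9.53


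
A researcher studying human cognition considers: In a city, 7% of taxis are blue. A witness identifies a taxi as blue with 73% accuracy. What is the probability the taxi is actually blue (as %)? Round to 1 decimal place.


P(blue | says blue) = P(says blue | blue)*P(blue) / [P(says blue | blue)*P(blue) + P(says blue | not blue)*P(not blue)]
Numerator = 0.73 * 0.07 = 0.0511
False identification = 0.27 * 0.93 = 0.2511
P = 0.0511 / (0.0511 + 0.2511)
= 0.0511 / 0.3022
As percentage = 16.9


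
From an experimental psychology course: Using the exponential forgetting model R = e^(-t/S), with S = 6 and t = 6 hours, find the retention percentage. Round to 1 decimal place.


R = e^(-t/S)
-t/S = -6/6 = -1.0
R = e^(-1.0) = 0.367879
Percentage = 0.367879 * 100
= 36.8


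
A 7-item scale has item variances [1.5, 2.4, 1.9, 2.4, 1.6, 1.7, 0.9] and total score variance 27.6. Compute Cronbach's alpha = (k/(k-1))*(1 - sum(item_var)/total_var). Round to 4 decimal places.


alpha = (k/(k-1)) * (1 - sum(s_i^2)/s_total^2)
sum(item variances) = 12.4
k/(k-1) = 7/6 = 1.166667
1 - 12.4/27.6 = 1 - 0.449275 = 0.550725
alpha = 1.166667 * 0.550725
= 0.6425


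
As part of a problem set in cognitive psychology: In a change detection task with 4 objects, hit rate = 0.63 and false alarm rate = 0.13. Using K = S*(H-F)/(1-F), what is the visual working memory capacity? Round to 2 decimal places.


K = S * (H - F) / (1 - F)
H - F = 0.5
1 - F = 0.87
K = 4 * 0.5 / 0.87
= 2.30


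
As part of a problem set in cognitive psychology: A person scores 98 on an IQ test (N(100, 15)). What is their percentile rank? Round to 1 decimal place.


z = (IQ - mean) / SD
z = (98 - 100) / 15 = -0.1333
Percentile = Phi(-0.1333) * 100
Phi(-0.1333) = 0.446978
= 44.7


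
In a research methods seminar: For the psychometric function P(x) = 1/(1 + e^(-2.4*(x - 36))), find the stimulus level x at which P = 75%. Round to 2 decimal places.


At P = 0.75: 0.75 = 1/(1 + e^(-k*(x-x0)))
Solving: e^(-k*(x-x0)) = 1/3
x = x0 + ln(3)/k
ln(3) = 1.0986
x = 36 + 1.0986/2.4
= 36 + 0.4578
= 36.46


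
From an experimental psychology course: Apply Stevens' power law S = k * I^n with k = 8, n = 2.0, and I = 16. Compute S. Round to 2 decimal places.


S = 8 * 16^2.0
16^2.0 = 256.0
S = 8 * 256.0
= 2048.00


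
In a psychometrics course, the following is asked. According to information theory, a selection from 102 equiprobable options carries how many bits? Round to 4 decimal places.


H = log2(n)
H = log2(102)
= 6.6724


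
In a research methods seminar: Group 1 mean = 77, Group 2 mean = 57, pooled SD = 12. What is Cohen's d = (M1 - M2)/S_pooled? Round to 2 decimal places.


Cohen's d = (M1 - M2) / S_pooled
= (77 - 57) / 12
= 20 / 12
= 1.67


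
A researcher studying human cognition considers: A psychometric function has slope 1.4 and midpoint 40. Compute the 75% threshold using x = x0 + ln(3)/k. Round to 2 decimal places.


At P = 0.75: 0.75 = 1/(1 + e^(-k*(x-x0)))
Solving: e^(-k*(x-x0)) = 1/3
x = x0 + ln(3)/k
ln(3) = 1.0986
x = 40 + 1.0986/1.4
= 40 + 0.7847
= 40.78


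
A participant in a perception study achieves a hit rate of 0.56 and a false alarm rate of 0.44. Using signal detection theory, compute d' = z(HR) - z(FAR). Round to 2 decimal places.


d' = z(HR) - z(FAR)
z(0.56) = 0.151
z(0.44) = -0.151
d' = 0.151 - -0.151
= 0.30


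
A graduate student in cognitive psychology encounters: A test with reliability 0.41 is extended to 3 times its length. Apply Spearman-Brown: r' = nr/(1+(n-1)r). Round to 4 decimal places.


r_new = n*r / (1 + (n-1)*r)
Numerator = 3 * 0.41 = 1.23
Denominator = 1 + 2 * 0.41 = 1.82
r_new = 1.23 / 1.82
= 0.6758


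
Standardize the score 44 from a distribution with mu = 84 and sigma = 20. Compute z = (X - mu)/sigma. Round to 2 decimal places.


z = (X - mu) / sigma
= (44 - 84) / 20
= -40 / 20
= -2.00


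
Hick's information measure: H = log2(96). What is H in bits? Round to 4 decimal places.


H = log2(n)
H = log2(96)
= 6.5850


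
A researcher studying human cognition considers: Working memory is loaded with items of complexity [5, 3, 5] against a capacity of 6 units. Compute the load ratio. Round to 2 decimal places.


Total complexity = 5 + 3 + 5 = 13
Load = total / capacity = 13 / 6
= 2.17


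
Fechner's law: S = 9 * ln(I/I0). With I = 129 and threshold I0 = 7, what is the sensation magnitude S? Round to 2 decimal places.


S = 9 * ln(129/7)
I/I0 = 18.428571
ln(18.428571) = 2.9139
S = 9 * 2.9139
= 26.23


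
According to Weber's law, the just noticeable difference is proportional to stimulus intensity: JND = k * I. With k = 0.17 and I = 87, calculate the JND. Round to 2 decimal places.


JND = k * I
JND = 0.17 * 87
= 14.79


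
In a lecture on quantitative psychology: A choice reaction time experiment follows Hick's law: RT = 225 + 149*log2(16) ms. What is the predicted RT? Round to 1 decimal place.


RT = 225 + 149 * log2(16)
log2(16) = 4.0
RT = 225 + 149 * 4.0
= 225 + 596.0
= 821.0 ms


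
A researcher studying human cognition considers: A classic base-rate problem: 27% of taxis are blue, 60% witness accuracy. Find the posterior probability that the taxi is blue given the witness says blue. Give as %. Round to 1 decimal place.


P(blue | says blue) = P(says blue | blue)*P(blue) / [P(says blue | blue)*P(blue) + P(says blue | not blue)*P(not blue)]
Numerator = 0.6 * 0.27 = 0.162
False identification = 0.4 * 0.73 = 0.292
P = 0.162 / (0.162 + 0.292)
= 0.162 / 0.454
As percentage = 35.7


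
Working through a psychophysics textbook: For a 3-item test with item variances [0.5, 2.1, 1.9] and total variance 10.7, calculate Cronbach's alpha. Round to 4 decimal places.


alpha = (k/(k-1)) * (1 - sum(s_i^2)/s_total^2)
sum(item variances) = 4.5
k/(k-1) = 3/2 = 1.5
1 - 4.5/10.7 = 1 - 0.420561 = 0.579439
alpha = 1.5 * 0.579439
= 0.8692


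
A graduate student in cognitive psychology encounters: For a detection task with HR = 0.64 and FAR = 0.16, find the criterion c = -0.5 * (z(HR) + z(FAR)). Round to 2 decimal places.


c = -0.5 * (z(HR) + z(FAR))
z(0.64) = 0.3585
z(0.16) = -0.9945
c = -0.5 * (0.3585 + -0.9945)
= -0.5 * -0.636
= 0.32


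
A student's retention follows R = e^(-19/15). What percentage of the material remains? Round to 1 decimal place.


R = e^(-t/S)
-t/S = -19/15 = -1.266667
R = e^(-1.266667) = 0.281769
Percentage = 0.281769 * 100
= 28.2


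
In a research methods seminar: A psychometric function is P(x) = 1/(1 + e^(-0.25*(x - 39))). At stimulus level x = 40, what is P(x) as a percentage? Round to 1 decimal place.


P(x) = 1/(1 + e^(-0.25*(40 - 39)))
Exponent = -0.25 * 1 = -0.25
e^(-0.25) = 0.778801
P = 1/(1 + 0.778801) = 0.562176
Percentage = 56.2


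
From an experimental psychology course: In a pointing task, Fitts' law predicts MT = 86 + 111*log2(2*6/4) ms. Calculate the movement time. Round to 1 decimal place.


MT = 86 + 111 * log2(2*6/4)
2D/W = 3.0
log2(3.0) = 1.585
MT = 86 + 111 * 1.585
= 261.9 ms


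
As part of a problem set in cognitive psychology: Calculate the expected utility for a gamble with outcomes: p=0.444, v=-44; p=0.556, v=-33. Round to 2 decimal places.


EU = sum(p_i * v_i)
0.444 * -44 = -19.536
0.556 * -33 = -18.348
EU = -19.536 + -18.348
= -37.88


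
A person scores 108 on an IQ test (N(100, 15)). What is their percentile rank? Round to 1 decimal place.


z = (IQ - mean) / SD
z = (108 - 100) / 15 = 0.5333
Percentile = Phi(0.5333) * 100
Phi(0.5333) = 0.703087
= 70.3


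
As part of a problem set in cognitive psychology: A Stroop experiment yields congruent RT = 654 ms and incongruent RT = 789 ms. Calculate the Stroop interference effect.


Stroop effect = RT(incongruent) - RT(congruent)
= 789 - 654
= 135 ms


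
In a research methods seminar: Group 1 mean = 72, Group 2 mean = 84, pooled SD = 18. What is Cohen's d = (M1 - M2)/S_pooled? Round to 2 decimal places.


Cohen's d = (M1 - M2) / S_pooled
= (72 - 84) / 18
= -12 / 18
= -0.67


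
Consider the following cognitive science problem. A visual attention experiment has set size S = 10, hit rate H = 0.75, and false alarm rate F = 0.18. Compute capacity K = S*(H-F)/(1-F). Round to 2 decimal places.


K = S * (H - F) / (1 - F)
H - F = 0.57
1 - F = 0.82
K = 10 * 0.57 / 0.82
= 6.95


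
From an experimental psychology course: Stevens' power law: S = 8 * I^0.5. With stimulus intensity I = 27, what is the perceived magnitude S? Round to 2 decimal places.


S = 8 * 27^0.5
27^0.5 = 5.1962
S = 8 * 5.1962
= 41.57


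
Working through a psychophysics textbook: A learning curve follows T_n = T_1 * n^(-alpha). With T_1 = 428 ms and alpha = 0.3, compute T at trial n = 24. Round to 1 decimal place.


T_n = 428 * 24^(-0.3)
24^(-0.3) = 0.385422
T_n = 428 * 0.385422
= 165.0 ms


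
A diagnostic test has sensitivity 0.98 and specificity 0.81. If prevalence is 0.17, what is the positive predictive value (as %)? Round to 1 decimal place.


PPV = (sens * prev) / (sens * prev + (1-spec) * (1-prev))
Numerator = 0.98 * 0.17 = 0.1666
P(positive and no disease) = (1 - spec) * (1 - prev) = (1 - 0.81) * (1 - 0.17) = 0.1577
Denominator = 0.1666 + 0.1577 = 0.3243
PPV = 0.1666 / 0.3243 = 0.513722
As percentage = 51.4


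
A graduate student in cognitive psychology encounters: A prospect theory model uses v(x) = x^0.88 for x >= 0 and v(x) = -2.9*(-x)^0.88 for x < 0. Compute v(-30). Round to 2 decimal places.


Since x = -30 < 0, use v(x) = -lambda*(-x)^alpha
(-x) = 30
30^0.88 = 19.9465
v(-30) = -2.9 * 19.9465
= -57.84


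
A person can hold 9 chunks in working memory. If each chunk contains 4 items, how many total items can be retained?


Total items = chunks * items_per_chunk
= 9 * 4
= 36


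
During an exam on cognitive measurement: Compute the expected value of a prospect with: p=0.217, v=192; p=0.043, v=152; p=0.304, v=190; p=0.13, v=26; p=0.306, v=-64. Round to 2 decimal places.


EU = sum(p_i * v_i)
0.217 * 192 = 41.664
0.043 * 152 = 6.536
0.304 * 190 = 57.76
0.13 * 26 = 3.38
0.306 * -64 = -19.584
EU = 41.664 + 6.536 + 57.76 + 3.38 + -19.584
= 89.76


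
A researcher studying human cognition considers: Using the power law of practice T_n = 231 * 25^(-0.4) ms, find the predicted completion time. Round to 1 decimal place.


T_n = 231 * 25^(-0.4)
25^(-0.4) = 0.275946
T_n = 231 * 0.275946
= 63.7 ms


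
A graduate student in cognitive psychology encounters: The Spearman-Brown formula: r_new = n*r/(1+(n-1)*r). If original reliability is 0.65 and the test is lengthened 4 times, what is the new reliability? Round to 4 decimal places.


r_new = n*r / (1 + (n-1)*r)
Numerator = 4 * 0.65 = 2.6
Denominator = 1 + 3 * 0.65 = 2.95
r_new = 2.6 / 2.95
= 0.8814


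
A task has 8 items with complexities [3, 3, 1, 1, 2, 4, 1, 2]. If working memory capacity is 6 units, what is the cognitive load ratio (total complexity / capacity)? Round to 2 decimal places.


Total complexity = 3 + 3 + 1 + 1 + 2 + 4 + 1 + 2 = 17
Load = total / capacity = 17 / 6
= 2.83


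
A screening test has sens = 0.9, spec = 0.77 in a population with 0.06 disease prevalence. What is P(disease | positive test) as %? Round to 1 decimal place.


PPV = (sens * prev) / (sens * prev + (1-spec) * (1-prev))
Numerator = 0.9 * 0.06 = 0.054
P(positive and no disease) = (1 - spec) * (1 - prev) = (1 - 0.77) * (1 - 0.06) = 0.2162
Denominator = 0.054 + 0.2162 = 0.2702
PPV = 0.054 / 0.2702 = 0.199852
As percentage = 20.0


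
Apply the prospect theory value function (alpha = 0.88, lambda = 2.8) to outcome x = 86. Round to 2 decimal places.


Since x = 86 >= 0, use v(x) = x^0.88
86^0.88 = 50.3917
v(86) = 50.39


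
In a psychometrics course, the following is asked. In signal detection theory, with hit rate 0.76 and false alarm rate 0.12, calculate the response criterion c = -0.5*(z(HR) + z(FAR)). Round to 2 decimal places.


c = -0.5 * (z(HR) + z(FAR))
z(0.76) = 0.7063
z(0.12) = -1.175
c = -0.5 * (0.7063 + -1.175)
= -0.5 * -0.4687
= 0.23


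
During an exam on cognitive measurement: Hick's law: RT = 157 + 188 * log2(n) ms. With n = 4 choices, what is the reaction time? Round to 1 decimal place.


RT = 157 + 188 * log2(4)
log2(4) = 2.0
RT = 157 + 188 * 2.0
= 157 + 376.0
= 533.0 ms


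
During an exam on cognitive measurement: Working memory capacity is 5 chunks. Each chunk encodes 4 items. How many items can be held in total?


Total items = chunks * items_per_chunk
= 5 * 4
= 20


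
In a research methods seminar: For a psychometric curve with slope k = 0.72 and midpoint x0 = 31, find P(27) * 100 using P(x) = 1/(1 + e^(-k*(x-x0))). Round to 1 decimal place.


P(x) = 1/(1 + e^(-0.72*(27 - 31)))
Exponent = -0.72 * -4 = 2.88
e^(2.88) = 17.814273
P = 1/(1 + 17.814273) = 0.053151
Percentage = 5.3


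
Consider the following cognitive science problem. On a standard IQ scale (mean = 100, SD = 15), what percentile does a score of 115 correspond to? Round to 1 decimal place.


z = (IQ - mean) / SD
z = (115 - 100) / 15 = 1.0
Percentile = Phi(1.0) * 100
Phi(1.0) = 0.841345
= 84.1


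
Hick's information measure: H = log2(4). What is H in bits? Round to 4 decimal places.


H = log2(n)
H = log2(4)
= 2.0000


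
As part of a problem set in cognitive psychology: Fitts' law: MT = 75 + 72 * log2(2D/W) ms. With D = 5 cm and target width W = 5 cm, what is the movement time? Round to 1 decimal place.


MT = 75 + 72 * log2(2*5/5)
2D/W = 2.0
log2(2.0) = 1.0
MT = 75 + 72 * 1.0
= 147.0 ms


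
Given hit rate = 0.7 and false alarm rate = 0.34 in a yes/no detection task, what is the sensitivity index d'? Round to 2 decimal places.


d' = z(HR) - z(FAR)
z(0.7) = 0.5244
z(0.34) = -0.4125
d' = 0.5244 - -0.4125
= 0.94


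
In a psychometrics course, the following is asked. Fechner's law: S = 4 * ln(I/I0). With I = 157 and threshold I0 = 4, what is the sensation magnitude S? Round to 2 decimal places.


S = 4 * ln(157/4)
I/I0 = 39.25
ln(39.25) = 3.67
S = 4 * 3.67
= 14.68


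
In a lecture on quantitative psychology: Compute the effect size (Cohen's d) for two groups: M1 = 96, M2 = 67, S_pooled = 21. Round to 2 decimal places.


Cohen's d = (M1 - M2) / S_pooled
= (96 - 67) / 21
= 29 / 21
= 1.38


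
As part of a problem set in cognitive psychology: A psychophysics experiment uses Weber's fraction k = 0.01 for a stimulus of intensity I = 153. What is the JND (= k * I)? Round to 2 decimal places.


JND = k * I
JND = 0.01 * 153
= 1.53


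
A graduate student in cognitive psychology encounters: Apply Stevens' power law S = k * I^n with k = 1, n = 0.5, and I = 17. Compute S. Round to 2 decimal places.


S = 1 * 17^0.5
17^0.5 = 4.1231
S = 1 * 4.1231
= 4.12


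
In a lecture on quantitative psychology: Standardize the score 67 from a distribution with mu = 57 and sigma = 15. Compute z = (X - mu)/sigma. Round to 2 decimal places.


z = (X - mu) / sigma
= (67 - 57) / 15
= 10 / 15
= 0.67


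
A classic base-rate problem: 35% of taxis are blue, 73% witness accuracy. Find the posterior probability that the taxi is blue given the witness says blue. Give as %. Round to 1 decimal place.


P(blue | says blue) = P(says blue | blue)*P(blue) / [P(says blue | blue)*P(blue) + P(says blue | not blue)*P(not blue)]
Numerator = 0.73 * 0.35 = 0.2555
False identification = 0.27 * 0.65 = 0.1755
P = 0.2555 / (0.2555 + 0.1755)
= 0.2555 / 0.431
As percentage = 59.3


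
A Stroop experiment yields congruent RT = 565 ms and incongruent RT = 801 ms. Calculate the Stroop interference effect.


Stroop effect = RT(incongruent) - RT(congruent)
= 801 - 565
= 236 ms


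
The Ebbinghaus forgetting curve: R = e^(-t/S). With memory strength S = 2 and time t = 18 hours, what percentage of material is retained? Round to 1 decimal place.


R = e^(-t/S)
-t/S = -18/2 = -9.0
R = e^(-9.0) = 0.000123
Percentage = 0.000123 * 100
= 0.0


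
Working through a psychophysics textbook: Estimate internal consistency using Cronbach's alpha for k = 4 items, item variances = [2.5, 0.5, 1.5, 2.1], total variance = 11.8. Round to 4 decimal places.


alpha = (k/(k-1)) * (1 - sum(s_i^2)/s_total^2)
sum(item variances) = 6.6
k/(k-1) = 4/3 = 1.333333
1 - 6.6/11.8 = 1 - 0.559322 = 0.440678
alpha = 1.333333 * 0.440678
= 0.5876


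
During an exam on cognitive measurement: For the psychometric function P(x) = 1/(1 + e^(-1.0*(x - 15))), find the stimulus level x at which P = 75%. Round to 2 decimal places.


At P = 0.75: 0.75 = 1/(1 + e^(-k*(x-x0)))
Solving: e^(-k*(x-x0)) = 1/3
x = x0 + ln(3)/k
ln(3) = 1.0986
x = 15 + 1.0986/1.0
= 15 + 1.0986
= 16.10


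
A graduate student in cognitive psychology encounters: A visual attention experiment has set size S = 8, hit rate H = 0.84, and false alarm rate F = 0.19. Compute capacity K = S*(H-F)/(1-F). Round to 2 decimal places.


K = S * (H - F) / (1 - F)
H - F = 0.65
1 - F = 0.81
K = 8 * 0.65 / 0.81
= 6.42


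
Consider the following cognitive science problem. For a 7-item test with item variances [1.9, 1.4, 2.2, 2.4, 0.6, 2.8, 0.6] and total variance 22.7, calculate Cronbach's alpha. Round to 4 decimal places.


alpha = (k/(k-1)) * (1 - sum(s_i^2)/s_total^2)
sum(item variances) = 11.9
k/(k-1) = 7/6 = 1.166667
1 - 11.9/22.7 = 1 - 0.524229 = 0.475771
alpha = 1.166667 * 0.475771
= 0.5551


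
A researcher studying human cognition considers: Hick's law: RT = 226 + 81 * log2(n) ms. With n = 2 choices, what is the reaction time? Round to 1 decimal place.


RT = 226 + 81 * log2(2)
log2(2) = 1.0
RT = 226 + 81 * 1.0
= 226 + 81.0
= 307.0 ms


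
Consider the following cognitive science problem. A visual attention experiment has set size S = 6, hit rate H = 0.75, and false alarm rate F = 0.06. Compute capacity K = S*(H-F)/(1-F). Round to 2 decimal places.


K = S * (H - F) / (1 - F)
H - F = 0.69
1 - F = 0.94
K = 6 * 0.69 / 0.94
= 4.40


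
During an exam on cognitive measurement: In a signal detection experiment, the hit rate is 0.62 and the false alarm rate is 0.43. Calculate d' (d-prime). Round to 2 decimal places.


d' = z(HR) - z(FAR)
z(0.62) = 0.3055
z(0.43) = -0.1764
d' = 0.3055 - -0.1764
= 0.48


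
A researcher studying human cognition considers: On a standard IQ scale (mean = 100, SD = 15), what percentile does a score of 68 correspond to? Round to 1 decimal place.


z = (IQ - mean) / SD
z = (68 - 100) / 15 = -2.1333
Percentile = Phi(-2.1333) * 100
Phi(-2.1333) = 0.01645
= 1.6


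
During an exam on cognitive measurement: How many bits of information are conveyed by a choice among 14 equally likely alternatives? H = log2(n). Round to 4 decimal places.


H = log2(n)
H = log2(14)
= 3.8074


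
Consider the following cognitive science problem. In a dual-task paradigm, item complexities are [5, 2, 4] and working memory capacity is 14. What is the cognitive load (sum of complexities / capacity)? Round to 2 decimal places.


Total complexity = 5 + 2 + 4 = 11
Load = total / capacity = 11 / 14
= 0.79


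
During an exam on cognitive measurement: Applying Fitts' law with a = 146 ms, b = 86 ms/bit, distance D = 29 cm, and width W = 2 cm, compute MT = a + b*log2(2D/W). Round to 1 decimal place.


MT = 146 + 86 * log2(2*29/2)
2D/W = 29.0
log2(29.0) = 4.858
MT = 146 + 86 * 4.858
= 563.8 ms


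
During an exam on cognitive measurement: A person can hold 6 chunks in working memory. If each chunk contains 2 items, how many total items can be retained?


Total items = chunks * items_per_chunk
= 6 * 2
= 12


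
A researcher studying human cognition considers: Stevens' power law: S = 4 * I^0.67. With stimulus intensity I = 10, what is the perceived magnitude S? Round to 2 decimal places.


S = 4 * 10^0.67
10^0.67 = 4.6774
S = 4 * 4.6774
= 18.71


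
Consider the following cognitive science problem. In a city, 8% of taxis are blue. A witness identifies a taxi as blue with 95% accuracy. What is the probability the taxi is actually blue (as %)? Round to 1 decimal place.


P(blue | says blue) = P(says blue | blue)*P(blue) / [P(says blue | blue)*P(blue) + P(says blue | not blue)*P(not blue)]
Numerator = 0.95 * 0.08 = 0.076
False identification = 0.05 * 0.92 = 0.046
P = 0.076 / (0.076 + 0.046)
= 0.076 / 0.122
As percentage = 62.3


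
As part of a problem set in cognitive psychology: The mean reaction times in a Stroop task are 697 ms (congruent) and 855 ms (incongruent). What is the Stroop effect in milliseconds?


Stroop effect = RT(incongruent) - RT(congruent)
= 855 - 697
= 158 ms


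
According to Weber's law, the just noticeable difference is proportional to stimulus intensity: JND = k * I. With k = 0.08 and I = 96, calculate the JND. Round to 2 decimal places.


JND = k * I
JND = 0.08 * 96
= 7.68


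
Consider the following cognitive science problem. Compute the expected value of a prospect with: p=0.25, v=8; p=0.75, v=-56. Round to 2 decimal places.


EU = sum(p_i * v_i)
0.25 * 8 = 2.0
0.75 * -56 = -42.0
EU = 2.0 + -42.0
= -40.00


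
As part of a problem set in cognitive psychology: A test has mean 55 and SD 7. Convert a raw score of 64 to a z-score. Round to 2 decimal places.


z = (X - mu) / sigma
= (64 - 55) / 7
= 9 / 7
= 1.29
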